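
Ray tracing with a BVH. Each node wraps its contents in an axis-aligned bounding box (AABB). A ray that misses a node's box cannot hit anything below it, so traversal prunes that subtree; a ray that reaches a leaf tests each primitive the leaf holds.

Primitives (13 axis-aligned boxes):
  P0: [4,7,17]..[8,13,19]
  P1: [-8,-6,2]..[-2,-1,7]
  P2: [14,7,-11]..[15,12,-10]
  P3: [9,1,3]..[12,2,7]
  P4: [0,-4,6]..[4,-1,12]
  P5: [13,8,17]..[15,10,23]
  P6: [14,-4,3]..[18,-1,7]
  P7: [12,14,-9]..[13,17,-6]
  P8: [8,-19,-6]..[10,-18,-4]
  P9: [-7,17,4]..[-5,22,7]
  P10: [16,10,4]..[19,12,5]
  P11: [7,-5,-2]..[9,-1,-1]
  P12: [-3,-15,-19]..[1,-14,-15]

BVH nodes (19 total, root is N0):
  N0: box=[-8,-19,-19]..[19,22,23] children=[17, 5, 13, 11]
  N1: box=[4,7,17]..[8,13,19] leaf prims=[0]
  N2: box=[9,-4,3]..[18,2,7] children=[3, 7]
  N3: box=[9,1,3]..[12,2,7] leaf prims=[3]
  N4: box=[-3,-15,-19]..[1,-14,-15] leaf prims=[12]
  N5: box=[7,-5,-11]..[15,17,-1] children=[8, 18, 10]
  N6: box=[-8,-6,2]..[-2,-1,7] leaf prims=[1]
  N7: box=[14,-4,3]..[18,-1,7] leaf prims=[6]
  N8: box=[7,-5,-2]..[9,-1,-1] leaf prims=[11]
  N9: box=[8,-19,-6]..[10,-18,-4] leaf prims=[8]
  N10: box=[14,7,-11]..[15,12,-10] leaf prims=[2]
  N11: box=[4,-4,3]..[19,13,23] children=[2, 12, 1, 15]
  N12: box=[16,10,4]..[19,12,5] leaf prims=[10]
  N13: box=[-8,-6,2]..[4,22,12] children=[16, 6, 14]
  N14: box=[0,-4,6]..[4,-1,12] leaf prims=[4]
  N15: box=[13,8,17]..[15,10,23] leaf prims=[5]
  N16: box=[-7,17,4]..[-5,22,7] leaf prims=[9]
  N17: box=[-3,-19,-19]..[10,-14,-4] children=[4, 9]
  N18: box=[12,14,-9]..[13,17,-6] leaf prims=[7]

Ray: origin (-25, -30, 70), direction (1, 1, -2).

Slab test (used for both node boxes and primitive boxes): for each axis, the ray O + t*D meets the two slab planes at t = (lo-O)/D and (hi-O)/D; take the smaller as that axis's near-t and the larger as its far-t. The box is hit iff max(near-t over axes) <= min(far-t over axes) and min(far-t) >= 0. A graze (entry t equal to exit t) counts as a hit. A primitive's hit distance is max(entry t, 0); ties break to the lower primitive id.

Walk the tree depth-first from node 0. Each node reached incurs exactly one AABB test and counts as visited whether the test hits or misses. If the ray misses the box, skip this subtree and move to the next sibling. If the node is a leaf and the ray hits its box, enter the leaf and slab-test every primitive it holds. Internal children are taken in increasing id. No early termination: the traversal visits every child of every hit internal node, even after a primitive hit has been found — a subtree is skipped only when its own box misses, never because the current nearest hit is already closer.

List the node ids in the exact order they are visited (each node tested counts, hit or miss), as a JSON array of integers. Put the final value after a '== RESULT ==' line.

Traverse from the root:
N0 x:[17,44] y:[11,52] z:[47/2,89/2] -> hit [47/2,44], descend [5, 11, 13, 17]
  N5 x:[32,40] y:[25,47] z:[71/2,81/2] -> hit [71/2,40], descend [8, 10, 18]
    N8 x:[32,34] y:[25,29] z:[71/2,36] -> miss, prune
    N10 x:[39,40] y:[37,42] z:[40,81/2] -> hit [40,40] leaf, test {P2@t=40}
    N18 x:[37,38] y:[44,47] z:[38,79/2] -> miss, prune
  N11 x:[29,44] y:[26,43] z:[47/2,67/2] -> hit [29,67/2], descend [1, 2, 12, 15]
    N1 x:[29,33] y:[37,43] z:[51/2,53/2] -> miss, prune
    N2 x:[34,43] y:[26,32] z:[63/2,67/2] -> miss, prune
    N12 x:[41,44] y:[40,42] z:[65/2,33] -> miss, prune
    N15 x:[38,40] y:[38,40] z:[47/2,53/2] -> miss, prune
  N13 x:[17,29] y:[24,52] z:[29,34] -> hit [29,29], descend [6, 14, 16]
    N6 x:[17,23] y:[24,29] z:[63/2,34] -> miss, prune
    N14 x:[25,29] y:[26,29] z:[29,32] -> hit [29,29] leaf, test {P4@t=29}
    N16 x:[18,20] y:[47,52] z:[63/2,33] -> miss, prune
  N17 x:[22,35] y:[11,16] z:[37,89/2] -> miss, prune

15 AABB tests over nodes [0, 5, 8, 10, 18, 11, 1, 2, 12, 15, 13, 6, 14, 16, 17]; 2 leaves entered; closest P4.

== RESULT ==
[0, 5, 8, 10, 18, 11, 1, 2, 12, 15, 13, 6, 14, 16, 17]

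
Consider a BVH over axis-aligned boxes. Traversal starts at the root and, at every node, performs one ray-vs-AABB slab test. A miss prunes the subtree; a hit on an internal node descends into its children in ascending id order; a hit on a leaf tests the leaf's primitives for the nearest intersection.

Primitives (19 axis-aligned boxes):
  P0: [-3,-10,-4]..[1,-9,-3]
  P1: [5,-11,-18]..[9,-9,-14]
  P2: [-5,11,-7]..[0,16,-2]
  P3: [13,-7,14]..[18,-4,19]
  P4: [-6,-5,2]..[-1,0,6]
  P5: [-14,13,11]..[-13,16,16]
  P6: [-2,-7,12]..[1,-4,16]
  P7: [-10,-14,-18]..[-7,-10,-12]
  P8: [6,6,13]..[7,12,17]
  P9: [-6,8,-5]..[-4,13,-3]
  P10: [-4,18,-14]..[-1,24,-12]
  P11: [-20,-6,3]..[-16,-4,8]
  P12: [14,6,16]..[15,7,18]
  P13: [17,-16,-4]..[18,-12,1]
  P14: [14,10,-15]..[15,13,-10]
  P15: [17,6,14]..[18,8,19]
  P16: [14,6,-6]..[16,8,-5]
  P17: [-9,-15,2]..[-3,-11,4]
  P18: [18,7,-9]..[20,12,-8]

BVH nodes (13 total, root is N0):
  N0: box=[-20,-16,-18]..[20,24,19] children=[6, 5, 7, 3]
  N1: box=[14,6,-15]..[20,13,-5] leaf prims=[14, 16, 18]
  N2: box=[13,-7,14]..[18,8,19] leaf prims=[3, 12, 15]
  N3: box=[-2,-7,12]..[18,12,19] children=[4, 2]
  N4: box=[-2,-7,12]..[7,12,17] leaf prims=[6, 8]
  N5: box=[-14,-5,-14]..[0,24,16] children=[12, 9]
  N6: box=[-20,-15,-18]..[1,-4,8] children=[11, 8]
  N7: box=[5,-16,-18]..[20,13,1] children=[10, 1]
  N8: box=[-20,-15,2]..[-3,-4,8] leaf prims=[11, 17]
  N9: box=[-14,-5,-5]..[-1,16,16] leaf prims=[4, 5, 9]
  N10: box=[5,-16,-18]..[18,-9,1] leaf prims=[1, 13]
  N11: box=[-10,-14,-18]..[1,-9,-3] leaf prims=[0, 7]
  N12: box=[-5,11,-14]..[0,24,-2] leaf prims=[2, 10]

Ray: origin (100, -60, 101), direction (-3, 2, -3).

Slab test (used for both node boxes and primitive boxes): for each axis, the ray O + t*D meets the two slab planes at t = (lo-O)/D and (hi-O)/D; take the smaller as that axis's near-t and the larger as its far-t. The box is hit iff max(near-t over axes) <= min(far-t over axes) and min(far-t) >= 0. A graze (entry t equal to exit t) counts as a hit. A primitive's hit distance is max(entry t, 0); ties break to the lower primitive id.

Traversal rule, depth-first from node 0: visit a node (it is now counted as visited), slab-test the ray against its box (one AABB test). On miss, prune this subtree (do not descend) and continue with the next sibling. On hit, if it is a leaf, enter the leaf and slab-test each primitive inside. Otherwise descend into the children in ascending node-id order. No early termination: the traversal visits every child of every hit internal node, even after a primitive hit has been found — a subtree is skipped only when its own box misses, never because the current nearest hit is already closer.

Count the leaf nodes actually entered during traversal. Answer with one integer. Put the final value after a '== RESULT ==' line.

Traverse from the root:
N0 x:[80/3,40] y:[22,42] z:[82/3,119/3] -> hit [82/3,119/3], descend [3, 5, 6, 7]
  N3 x:[82/3,34] y:[53/2,36] z:[82/3,89/3] -> hit [82/3,89/3], descend [2, 4]
    N2 x:[82/3,29] y:[53/2,34] z:[82/3,29] -> hit [82/3,29] leaf, test {P3@t=82/3, P12(miss), P15(miss)}
    N4 x:[31,34] y:[53/2,36] z:[28,89/3] -> miss, prune
  N5 x:[100/3,38] y:[55/2,42] z:[85/3,115/3] -> hit [100/3,38], descend [9, 12]
    N9 x:[101/3,38] y:[55/2,38] z:[85/3,106/3] -> hit [101/3,106/3] leaf, test {P4(miss), P5(miss), P9@t=104/3}
    N12 x:[100/3,35] y:[71/2,42] z:[103/3,115/3] -> miss, prune
  N6 x:[33,40] y:[45/2,28] z:[31,119/3] -> miss, prune
  N7 x:[80/3,95/3] y:[22,73/2] z:[100/3,119/3] -> miss, prune

Summary -> nodes [0, 3, 2, 4, 5, 9, 12, 6, 7]; box-tests=9; leaf-entries=2; first=P3

== RESULT ==
2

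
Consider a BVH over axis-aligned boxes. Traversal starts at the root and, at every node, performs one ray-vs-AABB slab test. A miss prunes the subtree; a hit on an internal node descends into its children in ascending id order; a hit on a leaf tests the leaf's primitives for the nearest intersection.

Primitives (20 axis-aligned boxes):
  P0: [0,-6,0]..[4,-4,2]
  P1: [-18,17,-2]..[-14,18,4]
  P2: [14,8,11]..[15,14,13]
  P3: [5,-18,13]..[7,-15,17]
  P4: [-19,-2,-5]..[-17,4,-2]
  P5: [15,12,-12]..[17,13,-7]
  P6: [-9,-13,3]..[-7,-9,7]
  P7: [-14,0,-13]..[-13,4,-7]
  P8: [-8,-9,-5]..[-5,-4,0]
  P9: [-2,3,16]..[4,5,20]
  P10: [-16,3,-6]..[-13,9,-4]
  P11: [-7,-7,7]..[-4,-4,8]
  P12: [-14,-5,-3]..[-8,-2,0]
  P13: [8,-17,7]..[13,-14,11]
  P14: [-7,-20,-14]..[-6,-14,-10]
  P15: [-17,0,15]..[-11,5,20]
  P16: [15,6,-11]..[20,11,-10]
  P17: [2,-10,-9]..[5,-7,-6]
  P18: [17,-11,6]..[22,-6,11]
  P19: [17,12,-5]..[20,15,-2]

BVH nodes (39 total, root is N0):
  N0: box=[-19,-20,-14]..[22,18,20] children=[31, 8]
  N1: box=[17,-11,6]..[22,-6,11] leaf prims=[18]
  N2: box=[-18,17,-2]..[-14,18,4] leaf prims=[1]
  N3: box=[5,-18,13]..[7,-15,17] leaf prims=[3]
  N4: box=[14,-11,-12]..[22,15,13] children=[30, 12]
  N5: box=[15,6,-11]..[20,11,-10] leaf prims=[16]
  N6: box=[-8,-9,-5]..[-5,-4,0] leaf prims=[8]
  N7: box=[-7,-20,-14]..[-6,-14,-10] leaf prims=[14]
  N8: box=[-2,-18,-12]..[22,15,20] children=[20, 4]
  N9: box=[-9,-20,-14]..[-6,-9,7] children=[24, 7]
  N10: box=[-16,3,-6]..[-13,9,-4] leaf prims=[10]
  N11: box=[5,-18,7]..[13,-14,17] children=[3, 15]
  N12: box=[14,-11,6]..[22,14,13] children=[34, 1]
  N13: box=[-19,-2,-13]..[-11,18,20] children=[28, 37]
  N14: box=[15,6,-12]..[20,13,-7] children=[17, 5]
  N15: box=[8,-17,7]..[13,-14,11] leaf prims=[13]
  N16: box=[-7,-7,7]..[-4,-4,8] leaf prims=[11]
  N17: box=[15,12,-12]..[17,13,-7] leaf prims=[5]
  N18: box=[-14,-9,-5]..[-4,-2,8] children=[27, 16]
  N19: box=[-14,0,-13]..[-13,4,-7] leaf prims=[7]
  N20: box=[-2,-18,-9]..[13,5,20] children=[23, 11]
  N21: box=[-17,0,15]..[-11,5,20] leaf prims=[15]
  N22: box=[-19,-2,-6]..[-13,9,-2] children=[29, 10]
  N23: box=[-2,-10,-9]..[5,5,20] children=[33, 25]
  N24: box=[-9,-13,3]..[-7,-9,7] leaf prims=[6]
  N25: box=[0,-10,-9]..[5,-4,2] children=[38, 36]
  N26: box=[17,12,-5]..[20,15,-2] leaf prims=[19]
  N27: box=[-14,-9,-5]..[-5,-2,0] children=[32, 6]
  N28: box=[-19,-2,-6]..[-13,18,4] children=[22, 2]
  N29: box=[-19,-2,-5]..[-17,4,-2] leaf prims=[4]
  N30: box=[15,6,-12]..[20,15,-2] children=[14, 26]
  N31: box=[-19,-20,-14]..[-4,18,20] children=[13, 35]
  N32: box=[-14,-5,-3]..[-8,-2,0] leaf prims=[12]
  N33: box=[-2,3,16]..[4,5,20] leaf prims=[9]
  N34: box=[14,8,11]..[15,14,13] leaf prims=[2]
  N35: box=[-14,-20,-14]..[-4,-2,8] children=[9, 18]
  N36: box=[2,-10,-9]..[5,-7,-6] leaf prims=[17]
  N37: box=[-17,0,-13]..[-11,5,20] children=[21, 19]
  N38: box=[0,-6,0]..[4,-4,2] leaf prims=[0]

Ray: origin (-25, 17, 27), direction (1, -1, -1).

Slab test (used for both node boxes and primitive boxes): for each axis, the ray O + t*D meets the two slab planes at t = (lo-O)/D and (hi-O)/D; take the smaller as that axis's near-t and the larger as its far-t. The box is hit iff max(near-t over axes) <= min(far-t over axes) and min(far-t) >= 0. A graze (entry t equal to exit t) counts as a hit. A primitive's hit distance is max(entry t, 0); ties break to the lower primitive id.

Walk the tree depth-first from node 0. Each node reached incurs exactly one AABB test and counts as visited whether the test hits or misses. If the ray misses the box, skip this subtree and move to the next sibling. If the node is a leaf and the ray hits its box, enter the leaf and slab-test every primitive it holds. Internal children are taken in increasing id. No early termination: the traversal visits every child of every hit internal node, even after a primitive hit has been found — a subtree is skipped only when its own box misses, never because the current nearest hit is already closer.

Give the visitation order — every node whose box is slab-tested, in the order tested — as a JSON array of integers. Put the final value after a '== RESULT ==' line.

Trace the traversal:
N0 x:[6,47] y:[-1,37] z:[7,41] -> hit [7,37], descend [8, 31]
  N8 x:[23,47] y:[2,35] z:[7,39] -> hit [23,35], descend [4, 20]
    N4 x:[39,47] y:[2,28] z:[14,39] -> miss, prune
    N20 x:[23,38] y:[12,35] z:[7,36] -> hit [23,35], descend [11, 23]
      N11 x:[30,38] y:[31,35] z:[10,20] -> miss, prune
      N23 x:[23,30] y:[12,27] z:[7,36] -> hit [23,27], descend [25, 33]
        N25 x:[25,30] y:[21,27] z:[25,36] -> hit [25,27], descend [36, 38]
          N36 x:[27,30] y:[24,27] z:[33,36] -> miss, prune
          N38 x:[25,29] y:[21,23] z:[25,27] -> miss, prune
        N33 x:[23,29] y:[12,14] z:[7,11] -> miss, prune
  N31 x:[6,21] y:[-1,37] z:[7,41] -> hit [7,21], descend [13, 35]
    N13 x:[6,14] y:[-1,19] z:[7,40] -> hit [7,14], descend [28, 37]
      N28 x:[6,12] y:[-1,19] z:[23,33] -> miss, prune
      N37 x:[8,14] y:[12,17] z:[7,40] -> hit [12,14], descend [19, 21]
        N19 x:[11,12] y:[13,17] z:[34,40] -> miss, prune
        N21 x:[8,14] y:[12,17] z:[7,12] -> hit [12,12] leaf, test {P15@t=12}
    N35 x:[11,21] y:[19,37] z:[19,41] -> hit [19,21], descend [9, 18]
      N9 x:[16,19] y:[26,37] z:[20,41] -> miss, prune
      N18 x:[11,21] y:[19,26] z:[19,32] -> hit [19,21], descend [16, 27]
        N16 x:[18,21] y:[21,24] z:[19,20] -> miss, prune
        N27 x:[11,20] y:[19,26] z:[27,32] -> miss, prune

order=[0, 8, 4, 20, 11, 23, 25, 36, 38, 33, 31, 13, 28, 37, 19, 21, 35, 9, 18, 16, 27]  |boxes|=21  |leaves|=1  hit=P15

== RESULT ==
[0, 8, 4, 20, 11, 23, 25, 36, 38, 33, 31, 13, 28, 37, 19, 21, 35, 9, 18, 16, 27]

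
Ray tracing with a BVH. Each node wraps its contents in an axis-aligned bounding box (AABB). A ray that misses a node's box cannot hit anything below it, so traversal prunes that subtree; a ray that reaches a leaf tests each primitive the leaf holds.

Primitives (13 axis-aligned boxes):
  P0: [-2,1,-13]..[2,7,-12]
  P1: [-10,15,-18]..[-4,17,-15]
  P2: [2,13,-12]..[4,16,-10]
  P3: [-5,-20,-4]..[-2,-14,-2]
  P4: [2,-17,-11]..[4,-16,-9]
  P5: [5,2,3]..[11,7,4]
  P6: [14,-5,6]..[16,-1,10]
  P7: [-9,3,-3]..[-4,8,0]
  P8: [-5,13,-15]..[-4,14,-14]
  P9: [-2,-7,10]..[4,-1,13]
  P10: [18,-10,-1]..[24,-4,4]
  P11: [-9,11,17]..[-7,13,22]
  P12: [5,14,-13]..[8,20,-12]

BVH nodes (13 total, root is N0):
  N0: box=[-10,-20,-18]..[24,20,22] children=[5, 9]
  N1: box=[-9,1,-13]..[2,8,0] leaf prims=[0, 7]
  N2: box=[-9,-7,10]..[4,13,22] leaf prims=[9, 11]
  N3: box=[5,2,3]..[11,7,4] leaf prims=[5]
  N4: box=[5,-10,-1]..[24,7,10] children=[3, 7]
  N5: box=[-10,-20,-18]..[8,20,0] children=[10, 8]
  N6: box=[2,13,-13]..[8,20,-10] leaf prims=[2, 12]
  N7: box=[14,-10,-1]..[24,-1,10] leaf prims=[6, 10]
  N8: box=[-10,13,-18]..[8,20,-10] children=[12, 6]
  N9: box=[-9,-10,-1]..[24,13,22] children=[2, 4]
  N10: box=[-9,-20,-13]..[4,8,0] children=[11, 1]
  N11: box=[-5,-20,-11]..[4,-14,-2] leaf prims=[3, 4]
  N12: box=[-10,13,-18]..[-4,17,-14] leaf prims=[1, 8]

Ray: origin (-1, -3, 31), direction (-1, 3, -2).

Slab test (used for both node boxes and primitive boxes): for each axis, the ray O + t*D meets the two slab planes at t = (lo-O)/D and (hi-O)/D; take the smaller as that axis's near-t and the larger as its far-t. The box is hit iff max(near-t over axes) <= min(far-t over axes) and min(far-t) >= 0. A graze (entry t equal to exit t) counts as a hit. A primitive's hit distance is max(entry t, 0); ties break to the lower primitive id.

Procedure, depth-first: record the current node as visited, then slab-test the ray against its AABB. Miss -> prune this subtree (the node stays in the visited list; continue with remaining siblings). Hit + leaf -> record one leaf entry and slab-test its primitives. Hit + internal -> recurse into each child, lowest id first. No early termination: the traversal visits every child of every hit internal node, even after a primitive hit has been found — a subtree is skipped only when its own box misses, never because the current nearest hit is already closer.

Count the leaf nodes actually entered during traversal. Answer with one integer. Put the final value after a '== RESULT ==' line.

Traverse from the root:
N0 x:[-25,9] y:[-17/3,23/3] z:[9/2,49/2] -> hit [9/2,23/3], descend [5, 9]
  N5 x:[-9,9] y:[-17/3,23/3] z:[31/2,49/2] -> miss, prune
  N9 x:[-25,8] y:[-7/3,16/3] z:[9/2,16] -> hit [9/2,16/3], descend [2, 4]
    N2 x:[-5,8] y:[-4/3,16/3] z:[9/2,21/2] -> hit [9/2,16/3] leaf, test {P9(miss), P11(miss)}
    N4 x:[-25,-6] y:[-7/3,10/3] z:[21/2,16] -> miss, prune

5 AABB tests over nodes [0, 5, 9, 2, 4]; 1 leaf entered; closest miss.

== RESULT ==
1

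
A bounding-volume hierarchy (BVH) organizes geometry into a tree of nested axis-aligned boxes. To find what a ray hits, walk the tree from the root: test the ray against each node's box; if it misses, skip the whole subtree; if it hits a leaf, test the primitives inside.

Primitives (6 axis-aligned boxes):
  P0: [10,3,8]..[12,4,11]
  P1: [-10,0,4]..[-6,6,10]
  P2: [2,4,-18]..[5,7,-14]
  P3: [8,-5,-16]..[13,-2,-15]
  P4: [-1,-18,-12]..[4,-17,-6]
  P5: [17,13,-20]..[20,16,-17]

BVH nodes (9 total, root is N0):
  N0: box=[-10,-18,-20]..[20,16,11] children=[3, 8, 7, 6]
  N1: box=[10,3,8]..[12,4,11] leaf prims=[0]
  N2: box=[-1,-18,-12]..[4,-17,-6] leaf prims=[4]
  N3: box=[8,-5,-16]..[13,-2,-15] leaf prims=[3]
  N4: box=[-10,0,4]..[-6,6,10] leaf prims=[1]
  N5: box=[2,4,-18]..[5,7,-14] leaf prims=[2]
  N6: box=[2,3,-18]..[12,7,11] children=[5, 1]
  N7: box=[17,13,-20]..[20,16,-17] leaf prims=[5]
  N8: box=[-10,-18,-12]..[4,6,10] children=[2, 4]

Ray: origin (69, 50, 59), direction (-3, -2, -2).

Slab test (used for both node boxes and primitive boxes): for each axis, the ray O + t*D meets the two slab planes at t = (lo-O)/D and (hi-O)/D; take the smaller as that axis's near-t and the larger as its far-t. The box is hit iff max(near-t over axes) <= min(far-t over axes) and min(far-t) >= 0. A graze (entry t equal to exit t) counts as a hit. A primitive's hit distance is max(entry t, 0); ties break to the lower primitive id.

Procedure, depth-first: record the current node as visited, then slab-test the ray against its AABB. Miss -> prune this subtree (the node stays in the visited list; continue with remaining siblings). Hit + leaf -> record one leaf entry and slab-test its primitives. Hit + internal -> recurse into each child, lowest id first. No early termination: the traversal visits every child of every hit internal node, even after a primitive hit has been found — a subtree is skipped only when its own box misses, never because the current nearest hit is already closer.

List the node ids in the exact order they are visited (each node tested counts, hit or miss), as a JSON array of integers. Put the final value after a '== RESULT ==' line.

Trace the traversal:
N0 x:[49/3,79/3] y:[17,34] z:[24,79/2] -> hit [24,79/3], descend [3, 6, 7, 8]
  N3 x:[56/3,61/3] y:[26,55/2] z:[37,75/2] -> miss, prune
  N6 x:[19,67/3] y:[43/2,47/2] z:[24,77/2] -> miss, prune
  N7 x:[49/3,52/3] y:[17,37/2] z:[38,79/2] -> miss, prune
  N8 x:[65/3,79/3] y:[22,34] z:[49/2,71/2] -> hit [49/2,79/3], descend [2, 4]
    N2 x:[65/3,70/3] y:[67/2,34] z:[65/2,71/2] -> miss, prune
    N4 x:[25,79/3] y:[22,25] z:[49/2,55/2] -> hit [25,25] leaf, test {P1@t=25}

order=[0, 3, 6, 7, 8, 2, 4]  |boxes|=7  |leaves|=1  hit=P1

== RESULT ==
[0, 3, 6, 7, 8, 2, 4]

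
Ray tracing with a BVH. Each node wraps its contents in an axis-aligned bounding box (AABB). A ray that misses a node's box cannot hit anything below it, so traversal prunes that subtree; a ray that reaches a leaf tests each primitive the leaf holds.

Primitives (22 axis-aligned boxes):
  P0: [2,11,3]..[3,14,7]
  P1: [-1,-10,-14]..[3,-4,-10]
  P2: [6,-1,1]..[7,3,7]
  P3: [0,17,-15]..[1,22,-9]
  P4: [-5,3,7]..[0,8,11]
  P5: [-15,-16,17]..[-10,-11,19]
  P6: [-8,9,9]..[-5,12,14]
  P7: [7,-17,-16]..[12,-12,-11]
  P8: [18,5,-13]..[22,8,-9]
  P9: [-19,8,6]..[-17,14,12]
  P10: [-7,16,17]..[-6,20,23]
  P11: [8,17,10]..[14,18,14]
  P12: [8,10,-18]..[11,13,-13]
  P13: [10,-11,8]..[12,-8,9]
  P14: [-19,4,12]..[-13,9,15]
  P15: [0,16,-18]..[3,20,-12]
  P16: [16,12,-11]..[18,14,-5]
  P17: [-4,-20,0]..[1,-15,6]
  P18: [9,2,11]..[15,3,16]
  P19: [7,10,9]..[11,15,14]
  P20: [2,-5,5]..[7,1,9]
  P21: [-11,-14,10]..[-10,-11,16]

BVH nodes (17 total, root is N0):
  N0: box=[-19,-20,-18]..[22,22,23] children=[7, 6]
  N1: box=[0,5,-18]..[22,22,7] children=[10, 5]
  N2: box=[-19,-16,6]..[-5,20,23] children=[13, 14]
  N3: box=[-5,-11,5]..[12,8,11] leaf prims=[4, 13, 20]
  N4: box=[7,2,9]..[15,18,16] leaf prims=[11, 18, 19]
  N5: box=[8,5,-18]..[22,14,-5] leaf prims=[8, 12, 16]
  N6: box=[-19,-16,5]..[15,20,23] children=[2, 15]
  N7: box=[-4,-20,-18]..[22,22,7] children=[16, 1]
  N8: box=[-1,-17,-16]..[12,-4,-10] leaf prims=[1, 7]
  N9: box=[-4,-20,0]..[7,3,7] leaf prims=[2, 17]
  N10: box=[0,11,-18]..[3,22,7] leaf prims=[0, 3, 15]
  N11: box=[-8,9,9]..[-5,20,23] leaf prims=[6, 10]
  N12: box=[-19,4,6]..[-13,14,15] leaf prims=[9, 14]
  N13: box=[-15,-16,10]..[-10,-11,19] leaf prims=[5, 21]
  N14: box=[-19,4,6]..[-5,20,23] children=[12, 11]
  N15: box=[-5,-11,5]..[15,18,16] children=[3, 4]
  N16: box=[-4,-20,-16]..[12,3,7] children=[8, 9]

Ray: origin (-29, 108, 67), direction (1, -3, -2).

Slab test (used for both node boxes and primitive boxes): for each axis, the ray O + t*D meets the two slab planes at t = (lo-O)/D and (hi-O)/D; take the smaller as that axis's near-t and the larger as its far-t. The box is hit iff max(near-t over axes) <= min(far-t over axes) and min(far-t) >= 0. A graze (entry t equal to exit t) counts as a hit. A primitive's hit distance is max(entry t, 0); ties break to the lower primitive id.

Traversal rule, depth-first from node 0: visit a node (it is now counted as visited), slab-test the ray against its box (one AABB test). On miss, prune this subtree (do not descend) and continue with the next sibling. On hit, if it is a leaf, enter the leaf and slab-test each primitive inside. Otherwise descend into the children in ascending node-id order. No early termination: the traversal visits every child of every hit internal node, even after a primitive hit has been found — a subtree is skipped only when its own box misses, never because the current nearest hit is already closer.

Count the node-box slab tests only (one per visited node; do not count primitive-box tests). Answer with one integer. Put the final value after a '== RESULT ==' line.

Walk:
N0 x:[10,51] y:[86/3,128/3] z:[22,85/2] -> hit [86/3,85/2], descend [6, 7]
  N6 x:[10,44] y:[88/3,124/3] z:[22,31] -> hit [88/3,31], descend [2, 15]
    N2 x:[10,24] y:[88/3,124/3] z:[22,61/2] -> miss, prune
    N15 x:[24,44] y:[30,119/3] z:[51/2,31] -> hit [30,31], descend [3, 4]
      N3 x:[24,41] y:[100/3,119/3] z:[28,31] -> miss, prune
      N4 x:[36,44] y:[30,106/3] z:[51/2,29] -> miss, prune
  N7 x:[25,51] y:[86/3,128/3] z:[30,85/2] -> hit [30,85/2], descend [1, 16]
    N1 x:[29,51] y:[86/3,103/3] z:[30,85/2] -> hit [30,103/3], descend [5, 10]
      N5 x:[37,51] y:[94/3,103/3] z:[36,85/2] -> miss, prune
      N10 x:[29,32] y:[86/3,97/3] z:[30,85/2] -> hit [30,32] leaf, test {P0@t=94/3, P3(miss), P15(miss)}
    N16 x:[25,41] y:[35,128/3] z:[30,83/2] -> hit [35,41], descend [8, 9]
      N8 x:[28,41] y:[112/3,125/3] z:[77/2,83/2] -> hit [77/2,41] leaf, test {P1(miss), P7@t=40}
      N9 x:[25,36] y:[35,128/3] z:[30,67/2] -> miss, prune

Visited [0, 6, 2, 15, 3, 4, 7, 1, 5, 10, 16, 8, 9]. Tests: 13 box, 2 leaf. Nearest: P0.

== RESULT ==
13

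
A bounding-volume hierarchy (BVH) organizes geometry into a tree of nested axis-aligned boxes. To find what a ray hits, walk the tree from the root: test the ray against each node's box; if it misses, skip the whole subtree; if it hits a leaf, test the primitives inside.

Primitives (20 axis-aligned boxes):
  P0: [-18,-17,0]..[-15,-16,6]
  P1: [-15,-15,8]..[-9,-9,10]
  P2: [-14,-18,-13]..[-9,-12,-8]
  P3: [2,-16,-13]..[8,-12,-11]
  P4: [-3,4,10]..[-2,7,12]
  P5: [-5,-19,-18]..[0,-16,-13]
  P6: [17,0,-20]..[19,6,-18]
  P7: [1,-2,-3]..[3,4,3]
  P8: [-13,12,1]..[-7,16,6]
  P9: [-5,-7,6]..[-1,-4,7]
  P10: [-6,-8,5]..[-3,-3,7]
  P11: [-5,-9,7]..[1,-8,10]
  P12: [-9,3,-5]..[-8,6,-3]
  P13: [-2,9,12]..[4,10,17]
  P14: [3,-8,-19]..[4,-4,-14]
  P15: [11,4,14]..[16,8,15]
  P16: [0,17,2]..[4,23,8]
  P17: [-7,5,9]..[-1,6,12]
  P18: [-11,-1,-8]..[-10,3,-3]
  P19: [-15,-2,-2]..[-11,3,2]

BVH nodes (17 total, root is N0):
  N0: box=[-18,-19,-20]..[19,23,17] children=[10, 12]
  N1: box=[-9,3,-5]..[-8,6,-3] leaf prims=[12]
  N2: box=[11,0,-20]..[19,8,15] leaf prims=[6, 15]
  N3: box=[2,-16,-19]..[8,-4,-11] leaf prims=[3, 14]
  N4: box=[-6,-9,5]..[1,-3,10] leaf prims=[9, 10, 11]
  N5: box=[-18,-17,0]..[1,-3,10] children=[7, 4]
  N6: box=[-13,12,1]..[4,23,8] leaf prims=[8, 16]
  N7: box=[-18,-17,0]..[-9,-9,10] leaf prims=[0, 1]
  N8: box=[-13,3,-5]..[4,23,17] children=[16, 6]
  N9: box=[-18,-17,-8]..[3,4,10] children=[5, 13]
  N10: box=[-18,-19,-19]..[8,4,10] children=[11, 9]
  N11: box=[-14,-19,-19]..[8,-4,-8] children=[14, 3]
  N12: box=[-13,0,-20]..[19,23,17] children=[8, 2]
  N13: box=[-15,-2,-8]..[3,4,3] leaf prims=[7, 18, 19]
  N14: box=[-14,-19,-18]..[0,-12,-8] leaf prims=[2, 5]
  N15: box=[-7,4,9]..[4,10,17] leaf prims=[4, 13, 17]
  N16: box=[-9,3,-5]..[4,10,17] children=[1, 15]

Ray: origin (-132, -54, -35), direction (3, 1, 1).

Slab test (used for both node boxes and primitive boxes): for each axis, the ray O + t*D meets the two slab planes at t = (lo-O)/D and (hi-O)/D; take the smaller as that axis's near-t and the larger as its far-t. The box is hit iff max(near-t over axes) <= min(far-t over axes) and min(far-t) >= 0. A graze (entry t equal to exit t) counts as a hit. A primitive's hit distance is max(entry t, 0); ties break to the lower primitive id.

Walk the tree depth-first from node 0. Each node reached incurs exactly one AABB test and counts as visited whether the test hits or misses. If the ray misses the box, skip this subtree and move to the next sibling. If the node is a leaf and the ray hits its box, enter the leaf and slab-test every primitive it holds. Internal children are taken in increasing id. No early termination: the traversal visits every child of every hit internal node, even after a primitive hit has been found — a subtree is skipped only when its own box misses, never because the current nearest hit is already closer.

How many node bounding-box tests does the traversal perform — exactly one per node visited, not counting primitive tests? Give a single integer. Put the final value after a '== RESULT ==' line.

Trace the traversal:
N0 x:[38,151/3] y:[35,77] z:[15,52] -> hit [38,151/3], descend [10, 12]
  N10 x:[38,140/3] y:[35,58] z:[16,45] -> hit [38,45], descend [9, 11]
    N9 x:[38,45] y:[37,58] z:[27,45] -> hit [38,45], descend [5, 13]
      N5 x:[38,133/3] y:[37,51] z:[35,45] -> hit [38,133/3], descend [4, 7]
        N4 x:[42,133/3] y:[45,51] z:[40,45] -> miss, prune
        N7 x:[38,41] y:[37,45] z:[35,45] -> hit [38,41] leaf, test {P0@t=38, P1(miss)}
      N13 x:[39,45] y:[52,58] z:[27,38] -> miss, prune
    N11 x:[118/3,140/3] y:[35,50] z:[16,27] -> miss, prune
  N12 x:[119/3,151/3] y:[54,77] z:[15,52] -> miss, prune

Summary -> nodes [0, 10, 9, 5, 4, 7, 13, 11, 12]; box-tests=9; leaf-entries=1; first=P0

== RESULT ==
9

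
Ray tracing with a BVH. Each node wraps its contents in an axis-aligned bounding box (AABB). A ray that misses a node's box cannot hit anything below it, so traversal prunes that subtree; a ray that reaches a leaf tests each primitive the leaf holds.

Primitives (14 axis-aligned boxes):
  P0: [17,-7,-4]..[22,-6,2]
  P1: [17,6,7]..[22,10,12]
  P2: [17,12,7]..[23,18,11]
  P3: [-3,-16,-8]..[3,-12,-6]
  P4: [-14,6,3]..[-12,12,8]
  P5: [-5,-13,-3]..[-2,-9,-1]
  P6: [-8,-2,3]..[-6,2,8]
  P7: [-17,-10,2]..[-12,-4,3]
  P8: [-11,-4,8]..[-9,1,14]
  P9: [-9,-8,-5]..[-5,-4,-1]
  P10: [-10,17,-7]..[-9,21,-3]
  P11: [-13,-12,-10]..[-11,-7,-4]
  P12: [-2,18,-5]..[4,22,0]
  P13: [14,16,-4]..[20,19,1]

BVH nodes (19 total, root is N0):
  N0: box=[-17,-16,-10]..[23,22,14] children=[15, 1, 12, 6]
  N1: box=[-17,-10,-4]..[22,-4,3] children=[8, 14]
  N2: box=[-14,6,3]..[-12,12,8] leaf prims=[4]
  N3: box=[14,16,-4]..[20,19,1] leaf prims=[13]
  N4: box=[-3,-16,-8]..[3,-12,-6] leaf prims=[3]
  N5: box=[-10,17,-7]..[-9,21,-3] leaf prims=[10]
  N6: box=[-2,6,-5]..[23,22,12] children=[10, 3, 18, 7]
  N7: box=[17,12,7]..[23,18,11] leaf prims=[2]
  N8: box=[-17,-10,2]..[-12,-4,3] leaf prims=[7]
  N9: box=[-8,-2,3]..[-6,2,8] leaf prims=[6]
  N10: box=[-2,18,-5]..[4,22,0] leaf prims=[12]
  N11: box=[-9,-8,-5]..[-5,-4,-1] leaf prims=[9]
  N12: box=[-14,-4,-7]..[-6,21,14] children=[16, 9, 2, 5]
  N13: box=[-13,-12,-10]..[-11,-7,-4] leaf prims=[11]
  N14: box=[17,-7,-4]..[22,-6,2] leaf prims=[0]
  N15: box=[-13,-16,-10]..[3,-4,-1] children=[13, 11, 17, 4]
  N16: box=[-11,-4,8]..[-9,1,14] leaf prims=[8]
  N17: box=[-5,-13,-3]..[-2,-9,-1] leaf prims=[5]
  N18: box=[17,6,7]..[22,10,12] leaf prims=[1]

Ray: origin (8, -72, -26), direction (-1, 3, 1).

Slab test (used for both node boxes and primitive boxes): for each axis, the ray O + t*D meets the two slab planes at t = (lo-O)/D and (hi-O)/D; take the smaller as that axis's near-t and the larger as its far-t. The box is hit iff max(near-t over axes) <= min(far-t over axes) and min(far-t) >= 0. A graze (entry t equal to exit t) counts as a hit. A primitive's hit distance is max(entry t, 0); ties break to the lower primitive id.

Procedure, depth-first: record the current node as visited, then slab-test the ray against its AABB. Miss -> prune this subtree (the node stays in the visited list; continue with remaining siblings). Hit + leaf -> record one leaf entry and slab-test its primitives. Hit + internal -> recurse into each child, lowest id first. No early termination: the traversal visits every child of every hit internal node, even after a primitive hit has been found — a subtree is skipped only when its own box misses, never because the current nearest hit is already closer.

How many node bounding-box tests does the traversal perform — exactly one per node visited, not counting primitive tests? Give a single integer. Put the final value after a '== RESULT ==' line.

Walk:
N0 x:[-15,25] y:[56/3,94/3] z:[16,40] -> hit [56/3,25], descend [1, 6, 12, 15]
  N1 x:[-14,25] y:[62/3,68/3] z:[22,29] -> hit [22,68/3], descend [8, 14]
    N8 x:[20,25] y:[62/3,68/3] z:[28,29] -> miss, prune
    N14 x:[-14,-9] y:[65/3,22] z:[22,28] -> miss, prune
  N6 x:[-15,10] y:[26,94/3] z:[21,38] -> miss, prune
  N12 x:[14,22] y:[68/3,31] z:[19,40] -> miss, prune
  N15 x:[5,21] y:[56/3,68/3] z:[16,25] -> hit [56/3,21], descend [4, 11, 13, 17]
    N4 x:[5,11] y:[56/3,20] z:[18,20] -> miss, prune
    N11 x:[13,17] y:[64/3,68/3] z:[21,25] -> miss, prune
    N13 x:[19,21] y:[20,65/3] z:[16,22] -> hit [20,21] leaf, test {P11@t=20}
    N17 x:[10,13] y:[59/3,21] z:[23,25] -> miss, prune

order=[0, 1, 8, 14, 6, 12, 15, 4, 11, 13, 17]  |boxes|=11  |leaves|=1  hit=P11

== RESULT ==
11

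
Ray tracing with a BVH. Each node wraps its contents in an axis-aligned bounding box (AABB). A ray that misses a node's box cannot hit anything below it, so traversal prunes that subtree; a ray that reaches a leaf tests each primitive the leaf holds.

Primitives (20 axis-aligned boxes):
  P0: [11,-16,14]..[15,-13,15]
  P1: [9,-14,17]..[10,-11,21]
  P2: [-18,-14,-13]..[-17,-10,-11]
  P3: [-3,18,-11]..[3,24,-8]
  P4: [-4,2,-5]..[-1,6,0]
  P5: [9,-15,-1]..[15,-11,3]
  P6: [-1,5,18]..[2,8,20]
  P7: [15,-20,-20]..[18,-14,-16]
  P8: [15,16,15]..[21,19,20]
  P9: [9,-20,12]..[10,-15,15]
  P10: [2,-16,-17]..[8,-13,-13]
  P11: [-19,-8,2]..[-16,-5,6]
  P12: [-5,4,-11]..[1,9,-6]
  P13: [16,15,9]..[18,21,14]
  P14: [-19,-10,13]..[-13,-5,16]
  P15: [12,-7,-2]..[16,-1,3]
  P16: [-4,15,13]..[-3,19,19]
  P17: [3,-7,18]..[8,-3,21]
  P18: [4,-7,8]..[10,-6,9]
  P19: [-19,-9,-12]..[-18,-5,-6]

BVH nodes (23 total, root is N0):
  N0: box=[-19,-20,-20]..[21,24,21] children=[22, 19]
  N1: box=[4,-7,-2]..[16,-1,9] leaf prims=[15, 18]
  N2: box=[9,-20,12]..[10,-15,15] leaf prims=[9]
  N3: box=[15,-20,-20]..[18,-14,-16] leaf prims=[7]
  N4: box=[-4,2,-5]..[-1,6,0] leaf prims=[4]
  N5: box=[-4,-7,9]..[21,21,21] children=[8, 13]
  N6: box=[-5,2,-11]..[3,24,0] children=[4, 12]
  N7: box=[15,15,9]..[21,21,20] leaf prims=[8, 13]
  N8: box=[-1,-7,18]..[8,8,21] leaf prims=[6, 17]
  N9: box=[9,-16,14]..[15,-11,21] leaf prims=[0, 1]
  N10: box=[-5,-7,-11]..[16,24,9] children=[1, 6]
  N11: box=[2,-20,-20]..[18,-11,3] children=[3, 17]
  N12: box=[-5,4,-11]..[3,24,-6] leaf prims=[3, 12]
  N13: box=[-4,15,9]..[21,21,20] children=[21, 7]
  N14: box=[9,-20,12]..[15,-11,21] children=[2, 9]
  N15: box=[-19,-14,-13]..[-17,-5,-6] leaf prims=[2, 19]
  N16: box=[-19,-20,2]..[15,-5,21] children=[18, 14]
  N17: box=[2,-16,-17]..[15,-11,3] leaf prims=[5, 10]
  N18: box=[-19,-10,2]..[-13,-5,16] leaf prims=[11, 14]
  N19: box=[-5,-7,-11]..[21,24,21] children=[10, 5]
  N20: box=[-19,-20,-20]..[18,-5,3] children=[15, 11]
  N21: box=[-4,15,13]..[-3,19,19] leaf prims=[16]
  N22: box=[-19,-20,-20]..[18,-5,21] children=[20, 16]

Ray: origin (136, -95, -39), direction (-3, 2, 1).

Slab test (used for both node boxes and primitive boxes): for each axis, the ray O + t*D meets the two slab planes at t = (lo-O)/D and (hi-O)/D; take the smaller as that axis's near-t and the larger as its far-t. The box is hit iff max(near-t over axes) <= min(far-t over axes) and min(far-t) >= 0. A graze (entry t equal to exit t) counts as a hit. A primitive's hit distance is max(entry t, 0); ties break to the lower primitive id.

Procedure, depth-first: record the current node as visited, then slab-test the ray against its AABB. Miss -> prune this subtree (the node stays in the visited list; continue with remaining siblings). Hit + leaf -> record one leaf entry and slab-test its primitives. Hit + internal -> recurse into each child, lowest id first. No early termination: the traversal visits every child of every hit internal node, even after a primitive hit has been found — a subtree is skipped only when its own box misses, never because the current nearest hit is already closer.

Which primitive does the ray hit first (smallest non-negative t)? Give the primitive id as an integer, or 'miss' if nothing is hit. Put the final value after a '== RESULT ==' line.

Trace the traversal:
N0 x:[115/3,155/3] y:[75/2,119/2] z:[19,60] -> hit [115/3,155/3], descend [19, 22]
  N19 x:[115/3,47] y:[44,119/2] z:[28,60] -> hit [44,47], descend [5, 10]
    N5 x:[115/3,140/3] y:[44,58] z:[48,60] -> miss, prune
    N10 x:[40,47] y:[44,119/2] z:[28,48] -> hit [44,47], descend [1, 6]
      N1 x:[40,44] y:[44,47] z:[37,48] -> hit [44,44] leaf, test {P15(miss), P18(miss)}
      N6 x:[133/3,47] y:[97/2,119/2] z:[28,39] -> miss, prune
  N22 x:[118/3,155/3] y:[75/2,45] z:[19,60] -> hit [118/3,45], descend [16, 20]
    N16 x:[121/3,155/3] y:[75/2,45] z:[41,60] -> hit [41,45], descend [14, 18]
      N14 x:[121/3,127/3] y:[75/2,42] z:[51,60] -> miss, prune
      N18 x:[149/3,155/3] y:[85/2,45] z:[41,55] -> miss, prune
    N20 x:[118/3,155/3] y:[75/2,45] z:[19,42] -> hit [118/3,42], descend [11, 15]
      N11 x:[118/3,134/3] y:[75/2,42] z:[19,42] -> hit [118/3,42], descend [3, 17]
        N3 x:[118/3,121/3] y:[75/2,81/2] z:[19,23] -> miss, prune
        N17 x:[121/3,134/3] y:[79/2,42] z:[22,42] -> hit [121/3,42] leaf, test {P5@t=121/3, P10(miss)}
      N15 x:[51,155/3] y:[81/2,45] z:[26,33] -> miss, prune

15 AABB tests over nodes [0, 19, 5, 10, 1, 6, 22, 16, 14, 18, 20, 11, 3, 17, 15]; 2 leaves entered; closest P5.

== RESULT ==
5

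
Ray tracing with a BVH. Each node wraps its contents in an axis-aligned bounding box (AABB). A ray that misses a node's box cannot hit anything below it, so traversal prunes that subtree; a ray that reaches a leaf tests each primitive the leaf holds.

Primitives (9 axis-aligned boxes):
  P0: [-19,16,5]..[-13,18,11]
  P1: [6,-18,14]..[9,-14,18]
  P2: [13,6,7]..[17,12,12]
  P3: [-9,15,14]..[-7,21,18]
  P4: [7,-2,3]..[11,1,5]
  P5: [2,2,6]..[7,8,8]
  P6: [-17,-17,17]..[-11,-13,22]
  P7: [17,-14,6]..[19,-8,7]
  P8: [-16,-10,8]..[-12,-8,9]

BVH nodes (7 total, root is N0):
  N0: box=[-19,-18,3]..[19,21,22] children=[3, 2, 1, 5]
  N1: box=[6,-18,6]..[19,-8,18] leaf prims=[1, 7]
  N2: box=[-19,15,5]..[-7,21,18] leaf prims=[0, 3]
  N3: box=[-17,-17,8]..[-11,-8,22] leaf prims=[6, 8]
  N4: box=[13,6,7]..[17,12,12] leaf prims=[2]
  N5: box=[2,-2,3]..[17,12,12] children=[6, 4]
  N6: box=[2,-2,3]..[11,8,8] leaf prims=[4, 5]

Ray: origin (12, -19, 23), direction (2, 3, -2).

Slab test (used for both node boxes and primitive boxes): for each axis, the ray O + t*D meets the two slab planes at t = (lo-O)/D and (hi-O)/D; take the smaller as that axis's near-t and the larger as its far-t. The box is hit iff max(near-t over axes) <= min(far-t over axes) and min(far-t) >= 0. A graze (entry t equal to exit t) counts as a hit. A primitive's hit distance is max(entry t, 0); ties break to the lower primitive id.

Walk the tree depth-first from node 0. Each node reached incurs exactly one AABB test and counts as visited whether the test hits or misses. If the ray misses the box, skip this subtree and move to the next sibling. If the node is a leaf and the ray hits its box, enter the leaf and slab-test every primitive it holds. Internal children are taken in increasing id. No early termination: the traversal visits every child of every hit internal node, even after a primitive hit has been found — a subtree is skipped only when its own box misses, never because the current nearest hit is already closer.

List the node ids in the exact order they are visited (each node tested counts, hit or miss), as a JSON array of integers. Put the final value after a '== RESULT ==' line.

Walk:
N0 x:[-31/2,7/2] y:[1/3,40/3] z:[1/2,10] -> hit [1/2,7/2], descend [1, 2, 3, 5]
  N1 x:[-3,7/2] y:[1/3,11/3] z:[5/2,17/2] -> hit [5/2,7/2] leaf, test {P1(miss), P7(miss)}
  N2 x:[-31/2,-19/2] y:[34/3,40/3] z:[5/2,9] -> miss, prune
  N3 x:[-29/2,-23/2] y:[2/3,11/3] z:[1/2,15/2] -> miss, prune
  N5 x:[-5,5/2] y:[17/3,31/3] z:[11/2,10] -> miss, prune

order=[0, 1, 2, 3, 5]  |boxes|=5  |leaves|=1  hit=miss

== RESULT ==
[0, 1, 2, 3, 5]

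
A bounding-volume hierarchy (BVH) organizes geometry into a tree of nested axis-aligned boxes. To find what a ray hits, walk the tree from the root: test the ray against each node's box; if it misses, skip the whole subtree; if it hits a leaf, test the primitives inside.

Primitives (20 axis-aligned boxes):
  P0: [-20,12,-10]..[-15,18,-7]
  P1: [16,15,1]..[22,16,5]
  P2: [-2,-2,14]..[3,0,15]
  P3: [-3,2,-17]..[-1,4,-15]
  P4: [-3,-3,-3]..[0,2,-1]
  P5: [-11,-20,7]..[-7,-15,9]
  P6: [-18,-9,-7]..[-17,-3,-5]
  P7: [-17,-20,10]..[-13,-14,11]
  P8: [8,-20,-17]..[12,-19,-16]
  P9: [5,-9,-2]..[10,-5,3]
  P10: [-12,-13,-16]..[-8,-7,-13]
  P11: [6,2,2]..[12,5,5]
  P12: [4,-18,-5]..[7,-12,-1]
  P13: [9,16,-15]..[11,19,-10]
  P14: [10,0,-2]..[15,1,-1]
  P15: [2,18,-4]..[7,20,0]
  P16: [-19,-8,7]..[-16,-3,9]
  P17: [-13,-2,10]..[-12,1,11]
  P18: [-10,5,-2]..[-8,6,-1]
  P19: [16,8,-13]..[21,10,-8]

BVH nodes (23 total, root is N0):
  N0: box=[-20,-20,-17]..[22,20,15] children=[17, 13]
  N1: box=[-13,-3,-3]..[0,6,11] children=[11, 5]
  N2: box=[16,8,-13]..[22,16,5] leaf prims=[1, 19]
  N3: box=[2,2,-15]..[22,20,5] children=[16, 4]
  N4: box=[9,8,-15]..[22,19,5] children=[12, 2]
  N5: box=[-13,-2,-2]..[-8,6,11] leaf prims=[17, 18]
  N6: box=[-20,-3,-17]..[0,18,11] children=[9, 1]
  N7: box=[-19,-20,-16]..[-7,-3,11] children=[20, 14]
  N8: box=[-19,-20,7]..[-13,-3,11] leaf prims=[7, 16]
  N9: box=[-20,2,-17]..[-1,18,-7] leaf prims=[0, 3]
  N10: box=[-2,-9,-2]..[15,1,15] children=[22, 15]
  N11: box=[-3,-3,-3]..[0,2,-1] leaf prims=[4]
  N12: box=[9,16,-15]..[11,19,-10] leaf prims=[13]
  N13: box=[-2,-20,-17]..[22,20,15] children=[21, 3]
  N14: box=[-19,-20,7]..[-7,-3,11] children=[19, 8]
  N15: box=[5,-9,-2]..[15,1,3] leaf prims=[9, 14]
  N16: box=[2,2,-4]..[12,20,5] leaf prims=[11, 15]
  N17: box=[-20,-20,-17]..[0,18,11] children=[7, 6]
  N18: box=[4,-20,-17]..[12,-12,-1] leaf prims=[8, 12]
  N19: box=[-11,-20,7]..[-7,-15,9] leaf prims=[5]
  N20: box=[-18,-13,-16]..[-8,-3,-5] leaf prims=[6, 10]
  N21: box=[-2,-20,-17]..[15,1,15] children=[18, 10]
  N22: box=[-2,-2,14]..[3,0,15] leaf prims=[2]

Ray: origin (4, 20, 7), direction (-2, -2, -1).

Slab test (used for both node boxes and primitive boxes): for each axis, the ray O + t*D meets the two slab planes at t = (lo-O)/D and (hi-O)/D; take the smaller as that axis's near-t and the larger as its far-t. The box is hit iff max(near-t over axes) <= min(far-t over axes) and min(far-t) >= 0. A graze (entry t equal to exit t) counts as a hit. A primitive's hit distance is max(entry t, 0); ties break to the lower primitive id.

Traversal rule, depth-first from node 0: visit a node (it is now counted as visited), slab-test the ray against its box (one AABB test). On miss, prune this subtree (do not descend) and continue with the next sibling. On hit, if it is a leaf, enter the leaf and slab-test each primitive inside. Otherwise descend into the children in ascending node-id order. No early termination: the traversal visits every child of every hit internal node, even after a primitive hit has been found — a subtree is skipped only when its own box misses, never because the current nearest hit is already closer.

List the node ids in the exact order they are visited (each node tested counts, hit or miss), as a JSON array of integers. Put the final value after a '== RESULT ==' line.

Walk:
N0 x:[-9,12] y:[0,20] z:[-8,24] -> hit [0,12], descend [13, 17]
  N13 x:[-9,3] y:[0,20] z:[-8,24] -> hit [0,3], descend [3, 21]
    N3 x:[-9,1] y:[0,9] z:[2,22] -> miss, prune
    N21 x:[-11/2,3] y:[19/2,20] z:[-8,24] -> miss, prune
  N17 x:[2,12] y:[1,20] z:[-4,24] -> hit [2,12], descend [6, 7]
    N6 x:[2,12] y:[1,23/2] z:[-4,24] -> hit [2,23/2], descend [1, 9]
      N1 x:[2,17/2] y:[7,23/2] z:[-4,10] -> hit [7,17/2], descend [5, 11]
        N5 x:[6,17/2] y:[7,11] z:[-4,9] -> hit [7,17/2] leaf, test {P17(miss), P18(miss)}
        N11 x:[2,7/2] y:[9,23/2] z:[8,10] -> miss, prune
      N9 x:[5/2,12] y:[1,9] z:[14,24] -> miss, prune
    N7 x:[11/2,23/2] y:[23/2,20] z:[-4,23] -> hit [23/2,23/2], descend [14, 20]
      N14 x:[11/2,23/2] y:[23/2,20] z:[-4,0] -> miss, prune
      N20 x:[6,11] y:[23/2,33/2] z:[12,23] -> miss, prune

Visited [0, 13, 3, 21, 17, 6, 1, 5, 11, 9, 7, 14, 20]. Tests: 13 box, 1 leaf. Nearest: miss.

== RESULT ==
[0, 13, 3, 21, 17, 6, 1, 5, 11, 9, 7, 14, 20]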